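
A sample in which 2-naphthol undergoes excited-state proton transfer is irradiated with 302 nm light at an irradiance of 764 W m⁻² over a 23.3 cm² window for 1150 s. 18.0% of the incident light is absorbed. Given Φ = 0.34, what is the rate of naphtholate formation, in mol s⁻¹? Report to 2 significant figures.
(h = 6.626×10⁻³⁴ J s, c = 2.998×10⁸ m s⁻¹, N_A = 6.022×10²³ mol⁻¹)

2.8×10⁻⁷ mol s⁻¹

Photon energy at 302 nm: hc/λ = (6.626×10⁻³⁴)(2.998×10⁸)/(302×10⁻⁹) = 6.578×10⁻¹⁹ J.
Energy delivered: (764 W m⁻²)(23.3×10⁻⁴ m²)(1150 s) = 2047 J.
Photons incident: 2047 / 6.578×10⁻¹⁹ = 3.112×10²¹, i.e. 3.112×10²¹/6.022×10²³ = 0.005168 mol.
Photons absorbed: 0.180 × 0.005168 = 9.302×10⁻⁴ mol.
Product formed: 0.34 × 9.302×10⁻⁴ = 3.163×10⁻⁴ mol.
Rate: 3.163×10⁻⁴ / 1150 s = 2.8×10⁻⁷ mol s⁻¹.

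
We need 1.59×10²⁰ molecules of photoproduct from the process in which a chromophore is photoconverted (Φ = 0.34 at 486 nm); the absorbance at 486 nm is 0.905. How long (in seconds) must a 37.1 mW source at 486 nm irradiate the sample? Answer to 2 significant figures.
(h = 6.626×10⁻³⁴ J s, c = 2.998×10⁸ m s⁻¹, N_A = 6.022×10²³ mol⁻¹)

t ≈ 5900 s

Product: 1.59×10²⁰ / 6.022×10²³ = 2.640×10⁻⁴ mol.
Photons that must be absorbed: 2.640×10⁻⁴ / 0.34 = 7.765×10⁻⁴ mol.
Fraction absorbed: 1 − 10^(−0.905) = 0.8755.
Incident photons needed: 7.765×10⁻⁴ / 0.8755 = 8.869×10⁻⁴ mol.
Photon energy: hc/λ = 4.087×10⁻¹⁹ J; per mole, 2.461×10⁵ J mol⁻¹.
Energy required: 8.869×10⁻⁴ × 2.461×10⁵ = 218.3 J.
Time: 218.3 J / 0.0371 W = 5900 s.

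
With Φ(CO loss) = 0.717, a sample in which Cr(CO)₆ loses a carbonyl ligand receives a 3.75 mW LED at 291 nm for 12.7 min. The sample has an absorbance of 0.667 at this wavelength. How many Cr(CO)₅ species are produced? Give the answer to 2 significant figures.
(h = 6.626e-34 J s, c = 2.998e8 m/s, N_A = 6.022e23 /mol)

Photon energy at 291 nm: hc/λ = (6.626e-34)(2.998e8)/(291e-9) = 6.826e-19 J.
Energy delivered: (3.75 mW)(762 s) = 2.858 J.
Photons incident: 2.858 / 6.826e-19 = 4.187e18, i.e. 4.187e18/6.022e23 = 6.953e-6 mol.
Fraction absorbed: 1 − 10^(−0.667) = 0.7847.
Photons absorbed: 0.7847 × 6.953e-6 = 5.456e-6 mol.
Product: Φ × n_abs = 0.717 × 5.456e-6 = 3.912e-6 mol.
As a count: 3.912e-6 × 6.022e23 = 2.4e18.

2.4e18 species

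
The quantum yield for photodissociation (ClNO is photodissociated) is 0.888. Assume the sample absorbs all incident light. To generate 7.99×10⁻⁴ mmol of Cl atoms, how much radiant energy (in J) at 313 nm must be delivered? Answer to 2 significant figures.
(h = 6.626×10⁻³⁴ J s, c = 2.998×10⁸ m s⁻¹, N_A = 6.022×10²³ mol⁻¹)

0.34 J

Product: 7.99×10⁻⁴ mmol = 7.99×10⁻⁷ mol.
Photons that must be absorbed: 7.99×10⁻⁷ / 0.888 = 8.998×10⁻⁷ mol.
Photon energy: hc/λ = 6.347×10⁻¹⁹ J; per mole, 3.822×10⁵ J mol⁻¹.
Energy required: 8.998×10⁻⁷ × 3.822×10⁵ = 0.34 J.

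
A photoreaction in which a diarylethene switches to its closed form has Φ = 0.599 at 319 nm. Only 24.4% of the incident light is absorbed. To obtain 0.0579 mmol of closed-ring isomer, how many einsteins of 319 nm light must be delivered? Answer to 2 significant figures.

4.0e-4 einstein

Product: 0.0579 mmol = 5.79e-5 mol.
Photons that must be absorbed: 5.79e-5 / 0.599 = 9.666e-5 mol.
Incident photons needed: 9.666e-5 / 0.244 = 3.961e-4 mol.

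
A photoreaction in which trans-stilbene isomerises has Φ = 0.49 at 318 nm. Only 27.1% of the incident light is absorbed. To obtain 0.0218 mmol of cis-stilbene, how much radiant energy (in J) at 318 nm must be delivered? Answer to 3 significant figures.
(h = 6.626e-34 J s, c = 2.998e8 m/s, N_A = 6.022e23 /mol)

Product: 0.0218 mmol = 2.18e-5 mol.
Photons that must be absorbed: 2.18e-5 / 0.49 = 4.449e-5 mol.
Incident photons needed: 4.449e-5 / 0.271 = 1.642e-4 mol.
Photon energy: hc/λ = 6.247e-19 J; per mole, 3.762e5 J mol⁻¹.
Energy required: 1.642e-4 × 3.762e5 = 61.8 J.

61.8 J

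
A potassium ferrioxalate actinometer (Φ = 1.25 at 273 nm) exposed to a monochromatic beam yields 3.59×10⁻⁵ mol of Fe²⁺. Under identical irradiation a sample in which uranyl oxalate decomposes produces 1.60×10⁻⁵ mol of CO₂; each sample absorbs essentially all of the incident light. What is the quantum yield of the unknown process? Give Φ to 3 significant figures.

Φ = 0.557

Photons absorbed by the actinometer: 3.59×10⁻⁵ / 1.25 = 2.872×10⁻⁵ mol.
Φ(unknown) = 1.60×10⁻⁵ / 2.872×10⁻⁵ = 0.557.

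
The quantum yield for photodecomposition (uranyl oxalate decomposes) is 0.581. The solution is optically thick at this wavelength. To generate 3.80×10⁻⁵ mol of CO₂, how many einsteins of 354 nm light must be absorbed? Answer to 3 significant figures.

6.54×10⁻⁵ einstein

Photons that must be absorbed: 3.80×10⁻⁵ / 0.581 = 6.540×10⁻⁵ mol.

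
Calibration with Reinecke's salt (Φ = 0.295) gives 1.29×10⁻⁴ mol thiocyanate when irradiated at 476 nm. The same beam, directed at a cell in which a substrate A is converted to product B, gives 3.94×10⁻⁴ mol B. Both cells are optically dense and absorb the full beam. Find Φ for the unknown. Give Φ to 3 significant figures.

Φ = 0.901

Photons absorbed by the actinometer: 1.29×10⁻⁴ / 0.295 = 4.373×10⁻⁴ mol.
Φ(unknown) = 3.94×10⁻⁴ / 4.373×10⁻⁴ = 0.901.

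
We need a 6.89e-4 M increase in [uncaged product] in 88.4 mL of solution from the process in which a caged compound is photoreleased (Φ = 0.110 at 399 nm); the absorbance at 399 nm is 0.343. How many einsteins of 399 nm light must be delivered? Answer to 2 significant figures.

Product: (6.89e-4 M)(0.0884 L) = 6.091e-5 mol.
Photons that must be absorbed: 6.091e-5 / 0.110 = 5.537e-4 mol.
Fraction absorbed: 1 − 10^(−0.343) = 0.5461.
Incident photons needed: 5.537e-4 / 0.5461 = 0.001014 mol.

0.0010 einstein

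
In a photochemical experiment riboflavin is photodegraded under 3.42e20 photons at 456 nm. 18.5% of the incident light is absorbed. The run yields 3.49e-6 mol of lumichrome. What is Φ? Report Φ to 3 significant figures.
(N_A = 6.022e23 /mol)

Φ = 0.0332

Moles of photons: 3.42e20 / 6.022e23 = 5.679e-4 mol.
Photons absorbed: 0.185 × 5.679e-4 = 1.051e-4 mol.
Φ = 3.49e-6 mol / 1.051e-4 mol photons = 0.0332.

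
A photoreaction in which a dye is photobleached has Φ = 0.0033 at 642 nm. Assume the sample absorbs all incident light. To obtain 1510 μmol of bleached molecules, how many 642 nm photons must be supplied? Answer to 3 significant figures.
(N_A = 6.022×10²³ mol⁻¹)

Product: 1510 μmol = 0.00151 mol.
Photons that must be absorbed: 0.00151 / 0.0033 = 0.4576 mol.
Photon count: 0.4576 × 6.022×10²³ = 2.76×10²³.

2.76×10²³ photons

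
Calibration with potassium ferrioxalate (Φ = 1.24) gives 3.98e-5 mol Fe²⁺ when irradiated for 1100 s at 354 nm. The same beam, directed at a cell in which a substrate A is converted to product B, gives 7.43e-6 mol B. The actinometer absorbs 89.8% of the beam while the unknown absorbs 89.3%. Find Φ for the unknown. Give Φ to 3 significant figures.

Φ = 0.233

Photons absorbed by the actinometer: 3.98e-5 / 1.24 = 3.210e-5 mol.
Incident flux: 3.210e-5 / 0.898 = 3.575e-5 einstein.
Absorbed by unknown: 0.893 × 3.575e-5 = 3.192e-5 mol.
Φ(unknown) = 7.43e-6 / 3.192e-5 = 0.233.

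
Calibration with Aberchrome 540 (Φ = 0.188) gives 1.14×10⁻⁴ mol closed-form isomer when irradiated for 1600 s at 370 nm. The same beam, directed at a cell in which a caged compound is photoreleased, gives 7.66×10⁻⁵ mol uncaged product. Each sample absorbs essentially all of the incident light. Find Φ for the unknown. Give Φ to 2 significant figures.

Φ = 0.13

Photons absorbed by the actinometer: 1.14×10⁻⁴ / 0.188 = 6.064×10⁻⁴ mol.
Φ(unknown) = 7.66×10⁻⁵ / 6.064×10⁻⁴ = 0.13.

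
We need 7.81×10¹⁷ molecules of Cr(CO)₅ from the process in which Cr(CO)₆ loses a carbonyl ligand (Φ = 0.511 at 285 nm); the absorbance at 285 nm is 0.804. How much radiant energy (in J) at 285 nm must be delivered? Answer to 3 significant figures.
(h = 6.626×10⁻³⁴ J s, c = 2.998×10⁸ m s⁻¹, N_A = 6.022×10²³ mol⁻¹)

1.26 J

Product: 7.81×10¹⁷ / 6.022×10²³ = 1.297×10⁻⁶ mol.
Photons that must be absorbed: 1.297×10⁻⁶ / 0.511 = 2.538×10⁻⁶ mol.
Fraction absorbed: 1 − 10^(−0.804) = 0.8430.
Incident photons needed: 2.538×10⁻⁶ / 0.8430 = 3.011×10⁻⁶ mol.
Photon energy: hc/λ = 6.970×10⁻¹⁹ J; per mole, 4.197×10⁵ J mol⁻¹.
Energy required: 3.011×10⁻⁶ × 4.197×10⁵ = 1.26 J.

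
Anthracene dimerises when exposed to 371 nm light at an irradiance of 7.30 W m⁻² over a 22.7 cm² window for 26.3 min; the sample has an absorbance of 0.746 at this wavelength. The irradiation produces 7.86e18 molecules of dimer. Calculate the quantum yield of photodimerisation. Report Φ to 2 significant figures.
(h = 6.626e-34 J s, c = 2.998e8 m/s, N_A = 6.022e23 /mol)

Φ = 0.20

Product: 7.86e18 / 6.022e23 = 1.305e-5 mol.
Photon energy at 371 nm: hc/λ = (6.626e-34)(2.998e8)/(371e-9) = 5.354e-19 J.
Energy delivered: (7.30 W m⁻²)(22.7e-4 m²)(1578 s) = 26.15 J.
Photons incident: 26.15 / 5.354e-19 = 4.884e19, i.e. 4.884e19/6.022e23 = 8.110e-5 mol.
Fraction absorbed: 1 − 10^(−0.746) = 0.8205.
Photons absorbed: 0.8205 × 8.110e-5 = 6.654e-5 mol.
Φ = 1.305e-5 mol / 6.654e-5 mol photons = 0.20.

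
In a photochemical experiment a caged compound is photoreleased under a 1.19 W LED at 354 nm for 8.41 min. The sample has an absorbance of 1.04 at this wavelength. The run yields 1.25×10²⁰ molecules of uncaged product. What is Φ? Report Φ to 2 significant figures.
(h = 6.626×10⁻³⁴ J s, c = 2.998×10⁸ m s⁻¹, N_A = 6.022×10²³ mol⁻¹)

Φ = 0.13

Product: 1.25×10²⁰ / 6.022×10²³ = 2.076×10⁻⁴ mol.
Photon energy at 354 nm: hc/λ = (6.626×10⁻³⁴)(2.998×10⁸)/(354×10⁻⁹) = 5.612×10⁻¹⁹ J.
Energy delivered: (1.19 W)(504.6 s) = 600.5 J.
Photons incident: 600.5 / 5.612×10⁻¹⁹ = 1.070×10²¹, i.e. 1.070×10²¹/6.022×10²³ = 0.001777 mol.
Fraction absorbed: 1 − 10^(−1.04) = 0.9088.
Photons absorbed: 0.9088 × 0.001777 = 0.001615 mol.
Φ = 2.076×10⁻⁴ mol / 0.001615 mol photons = 0.13.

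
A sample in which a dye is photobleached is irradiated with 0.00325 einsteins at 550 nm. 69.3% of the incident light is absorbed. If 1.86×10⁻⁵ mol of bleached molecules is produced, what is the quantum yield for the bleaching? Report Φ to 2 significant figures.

Photons absorbed: 0.693 × 0.00325 = 0.002252 mol.
Φ = 1.86×10⁻⁵ mol / 0.002252 mol photons = 0.0083.

Φ = 0.0083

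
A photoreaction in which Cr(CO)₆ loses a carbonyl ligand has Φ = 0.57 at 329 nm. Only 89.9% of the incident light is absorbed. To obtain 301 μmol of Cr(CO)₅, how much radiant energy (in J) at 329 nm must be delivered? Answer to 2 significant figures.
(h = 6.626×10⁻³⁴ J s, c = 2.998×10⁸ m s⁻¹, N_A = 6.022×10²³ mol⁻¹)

Product: 301 μmol = 3.01×10⁻⁴ mol.
Photons that must be absorbed: 3.01×10⁻⁴ / 0.57 = 5.281×10⁻⁴ mol.
Incident photons needed: 5.281×10⁻⁴ / 0.899 = 5.874×10⁻⁴ mol.
Photon energy: hc/λ = 6.038×10⁻¹⁹ J; per mole, 3.636×10⁵ J mol⁻¹.
Energy required: 5.874×10⁻⁴ × 3.636×10⁵ = 210 J.

210 J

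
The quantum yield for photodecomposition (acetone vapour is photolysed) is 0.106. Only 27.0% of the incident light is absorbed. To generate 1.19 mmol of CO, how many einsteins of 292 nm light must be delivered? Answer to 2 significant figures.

Product: 1.19 mmol = 0.00119 mol.
Photons that must be absorbed: 0.00119 / 0.106 = 0.01123 mol.
Incident photons needed: 0.01123 / 0.270 = 0.04159 mol.

0.042 einstein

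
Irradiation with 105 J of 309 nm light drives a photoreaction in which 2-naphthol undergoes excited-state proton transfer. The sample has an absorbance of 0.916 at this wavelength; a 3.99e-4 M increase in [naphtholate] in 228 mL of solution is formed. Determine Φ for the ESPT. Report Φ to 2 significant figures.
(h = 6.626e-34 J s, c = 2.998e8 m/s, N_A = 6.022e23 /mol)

Product: (3.99e-4 M)(0.228 L) = 9.097e-5 mol.
Photon energy at 309 nm: hc/λ = (6.626e-34)(2.998e8)/(309e-9) = 6.429e-19 J.
Photons incident: 105 / 6.429e-19 = 1.633e20, i.e. 1.633e20/6.022e23 = 2.712e-4 mol.
Fraction absorbed: 1 − 10^(−0.916) = 0.8787.
Photons absorbed: 0.8787 × 2.712e-4 = 2.383e-4 mol.
Φ = 9.097e-5 mol / 2.383e-4 mol photons = 0.38.

Φ = 0.38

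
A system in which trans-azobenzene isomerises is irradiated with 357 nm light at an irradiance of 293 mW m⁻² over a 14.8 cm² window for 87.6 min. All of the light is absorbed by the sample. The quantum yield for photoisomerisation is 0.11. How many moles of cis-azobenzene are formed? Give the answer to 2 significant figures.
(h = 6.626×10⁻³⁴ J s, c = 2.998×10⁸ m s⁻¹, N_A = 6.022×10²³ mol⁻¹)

7.5×10⁻⁷ mol

Photon energy at 357 nm: hc/λ = (6.626×10⁻³⁴)(2.998×10⁸)/(357×10⁻⁹) = 5.564×10⁻¹⁹ J.
Energy delivered: (293 mW m⁻²)(14.8×10⁻⁴ m²)(5256 s) = 2.279 J.
Photons incident: 2.279 / 5.564×10⁻¹⁹ = 4.096×10¹⁸, i.e. 4.096×10¹⁸/6.022×10²³ = 6.802×10⁻⁶ mol.
Product: Φ × n_abs = 0.11 × 6.802×10⁻⁶ = 7.482×10⁻⁷ mol.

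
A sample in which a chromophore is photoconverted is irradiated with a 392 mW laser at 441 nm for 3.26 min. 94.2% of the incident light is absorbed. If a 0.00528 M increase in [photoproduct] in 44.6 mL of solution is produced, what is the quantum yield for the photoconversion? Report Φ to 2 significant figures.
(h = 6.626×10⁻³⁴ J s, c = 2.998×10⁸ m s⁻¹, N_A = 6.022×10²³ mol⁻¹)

Product: (0.00528 M)(0.0446 L) = 2.355×10⁻⁴ mol.
Photon energy at 441 nm: hc/λ = (6.626×10⁻³⁴)(2.998×10⁸)/(441×10⁻⁹) = 4.504×10⁻¹⁹ J.
Energy delivered: (392 mW)(195.6 s) = 76.68 J.
Photons incident: 76.68 / 4.504×10⁻¹⁹ = 1.702×10²⁰, i.e. 1.702×10²⁰/6.022×10²³ = 2.826×10⁻⁴ mol.
Photons absorbed: 0.942 × 2.826×10⁻⁴ = 2.662×10⁻⁴ mol.
Φ = 2.355×10⁻⁴ mol / 2.662×10⁻⁴ mol photons = 0.88.

Φ = 0.88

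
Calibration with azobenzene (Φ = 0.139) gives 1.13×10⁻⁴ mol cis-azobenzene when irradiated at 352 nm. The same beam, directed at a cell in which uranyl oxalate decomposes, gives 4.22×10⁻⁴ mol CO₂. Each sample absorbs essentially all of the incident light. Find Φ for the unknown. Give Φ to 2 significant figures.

Photons absorbed by the actinometer: 1.13×10⁻⁴ / 0.139 = 8.129×10⁻⁴ mol.
Φ(unknown) = 4.22×10⁻⁴ / 8.129×10⁻⁴ = 0.52.

Φ = 0.52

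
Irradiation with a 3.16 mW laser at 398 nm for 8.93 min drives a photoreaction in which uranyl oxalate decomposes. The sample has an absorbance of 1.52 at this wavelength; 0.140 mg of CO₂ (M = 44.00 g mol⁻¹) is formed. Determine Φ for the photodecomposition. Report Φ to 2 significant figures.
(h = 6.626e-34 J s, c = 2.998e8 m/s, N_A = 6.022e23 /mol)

Product: 0.140 mg / 44.00 g mol⁻¹ = 3.182e-6 mol.
Photon energy at 398 nm: hc/λ = (6.626e-34)(2.998e8)/(398e-9) = 4.991e-19 J.
Energy delivered: (3.16 mW)(535.8 s) = 1.693 J.
Photons incident: 1.693 / 4.991e-19 = 3.392e18, i.e. 3.392e18/6.022e23 = 5.633e-6 mol.
Fraction absorbed: 1 − 10^(−1.52) = 0.9698.
Photons absorbed: 0.9698 × 5.633e-6 = 5.463e-6 mol.
Φ = 3.182e-6 mol / 5.463e-6 mol photons = 0.58.

Φ = 0.58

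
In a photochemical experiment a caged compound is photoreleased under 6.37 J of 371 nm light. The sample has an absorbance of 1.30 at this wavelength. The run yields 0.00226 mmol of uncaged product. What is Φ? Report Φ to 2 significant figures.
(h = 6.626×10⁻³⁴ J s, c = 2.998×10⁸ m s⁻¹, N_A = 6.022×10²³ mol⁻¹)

Product: 0.00226 mmol = 2.26×10⁻⁶ mol.
Photon energy at 371 nm: hc/λ = (6.626×10⁻³⁴)(2.998×10⁸)/(371×10⁻⁹) = 5.354×10⁻¹⁹ J.
Photons incident: 6.37 / 5.354×10⁻¹⁹ = 1.190×10¹⁹, i.e. 1.190×10¹⁹/6.022×10²³ = 1.976×10⁻⁵ mol.
Fraction absorbed: 1 − 10^(−1.30) = 0.9499.
Photons absorbed: 0.9499 × 1.976×10⁻⁵ = 1.877×10⁻⁵ mol.
Φ = 2.26×10⁻⁶ mol / 1.877×10⁻⁵ mol photons = 0.12.

Φ = 0.12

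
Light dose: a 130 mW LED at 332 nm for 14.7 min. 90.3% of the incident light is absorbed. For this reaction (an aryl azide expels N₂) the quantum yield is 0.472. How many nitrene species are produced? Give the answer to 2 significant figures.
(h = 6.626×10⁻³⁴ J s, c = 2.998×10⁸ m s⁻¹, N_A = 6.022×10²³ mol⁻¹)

8.2×10¹⁹ species

Photon energy at 332 nm: hc/λ = (6.626×10⁻³⁴)(2.998×10⁸)/(332×10⁻⁹) = 5.983×10⁻¹⁹ J.
Energy delivered: (130 mW)(882 s) = 114.7 J.
Photons incident: 114.7 / 5.983×10⁻¹⁹ = 1.917×10²⁰, i.e. 1.917×10²⁰/6.022×10²³ = 3.183×10⁻⁴ mol.
Photons absorbed: 0.903 × 3.183×10⁻⁴ = 2.874×10⁻⁴ mol.
Product: Φ × n_abs = 0.472 × 2.874×10⁻⁴ = 1.357×10⁻⁴ mol.
As a count: 1.357×10⁻⁴ × 6.022×10²³ = 8.2×10¹⁹.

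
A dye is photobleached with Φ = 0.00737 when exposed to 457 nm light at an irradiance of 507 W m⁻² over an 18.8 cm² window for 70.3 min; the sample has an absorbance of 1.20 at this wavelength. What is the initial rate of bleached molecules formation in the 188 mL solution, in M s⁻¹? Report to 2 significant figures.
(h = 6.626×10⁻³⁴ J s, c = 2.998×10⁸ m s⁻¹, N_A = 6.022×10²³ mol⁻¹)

1.3×10⁻⁷ M s⁻¹

Photon energy at 457 nm: hc/λ = (6.626×10⁻³⁴)(2.998×10⁸)/(457×10⁻⁹) = 4.347×10⁻¹⁹ J.
Energy delivered: (507 W m⁻²)(18.8×10⁻⁴ m²)(4218 s) = 4020 J.
Photons incident: 4020 / 4.347×10⁻¹⁹ = 9.248×10²¹, i.e. 9.248×10²¹/6.022×10²³ = 0.01536 mol.
Fraction absorbed: 1 − 10^(−1.20) = 0.9369.
Photons absorbed: 0.9369 × 0.01536 = 0.01439 mol.
Product formed: 0.00737 × 0.01439 = 1.061×10⁻⁴ mol.
Rate: 1.061×10⁻⁴ mol / (4218 s × 0.188 L) = 1.3×10⁻⁷ M s⁻¹.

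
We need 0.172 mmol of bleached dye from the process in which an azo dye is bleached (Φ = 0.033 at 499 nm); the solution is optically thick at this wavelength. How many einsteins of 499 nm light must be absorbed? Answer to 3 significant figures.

0.00521 einstein

Product: 0.172 mmol = 1.72×10⁻⁴ mol.
Photons that must be absorbed: 1.72×10⁻⁴ / 0.033 = 0.005212 mol.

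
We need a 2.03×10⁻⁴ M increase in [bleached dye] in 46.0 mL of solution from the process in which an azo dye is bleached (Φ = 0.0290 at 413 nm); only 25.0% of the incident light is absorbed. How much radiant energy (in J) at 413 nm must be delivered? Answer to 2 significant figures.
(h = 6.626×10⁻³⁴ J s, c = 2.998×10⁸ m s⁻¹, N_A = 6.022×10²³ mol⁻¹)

370 J

Product: (2.03×10⁻⁴ M)(0.046 L) = 9.338×10⁻⁶ mol.
Photons that must be absorbed: 9.338×10⁻⁶ / 0.0290 = 3.220×10⁻⁴ mol.
Incident photons needed: 3.220×10⁻⁴ / 0.250 = 0.001288 mol.
Photon energy: hc/λ = 4.810×10⁻¹⁹ J; per mole, 2.897×10⁵ J mol⁻¹.
Energy required: 0.001288 × 2.897×10⁵ = 370 J.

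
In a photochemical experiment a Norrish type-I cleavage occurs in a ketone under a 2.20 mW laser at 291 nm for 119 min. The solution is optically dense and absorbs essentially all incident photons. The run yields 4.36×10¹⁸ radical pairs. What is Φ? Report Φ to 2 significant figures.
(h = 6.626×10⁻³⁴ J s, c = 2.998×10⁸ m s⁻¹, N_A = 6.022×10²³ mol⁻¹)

Φ = 0.19

Product: 4.36×10¹⁸ / 6.022×10²³ = 7.240×10⁻⁶ mol.
Photon energy at 291 nm: hc/λ = (6.626×10⁻³⁴)(2.998×10⁸)/(291×10⁻⁹) = 6.826×10⁻¹⁹ J.
Energy delivered: (2.20 mW)(7140 s) = 15.71 J.
Photons incident: 15.71 / 6.826×10⁻¹⁹ = 2.301×10¹⁹, i.e. 2.301×10¹⁹/6.022×10²³ = 3.821×10⁻⁵ mol.
Φ = 7.240×10⁻⁶ mol / 3.821×10⁻⁵ mol photons = 0.19.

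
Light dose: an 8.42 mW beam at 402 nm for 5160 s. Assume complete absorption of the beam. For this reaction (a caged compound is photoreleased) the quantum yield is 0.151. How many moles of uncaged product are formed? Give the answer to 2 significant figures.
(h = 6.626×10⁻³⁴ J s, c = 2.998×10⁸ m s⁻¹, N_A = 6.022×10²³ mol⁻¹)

Photon energy at 402 nm: hc/λ = (6.626×10⁻³⁴)(2.998×10⁸)/(402×10⁻⁹) = 4.941×10⁻¹⁹ J.
Energy delivered: (8.42 mW)(5160 s) = 43.45 J.
Photons incident: 43.45 / 4.941×10⁻¹⁹ = 8.794×10¹⁹, i.e. 8.794×10¹⁹/6.022×10²³ = 1.460×10⁻⁴ mol.
Product: Φ × n_abs = 0.151 × 1.460×10⁻⁴ = 2.205×10⁻⁵ mol.

2.2×10⁻⁵ mol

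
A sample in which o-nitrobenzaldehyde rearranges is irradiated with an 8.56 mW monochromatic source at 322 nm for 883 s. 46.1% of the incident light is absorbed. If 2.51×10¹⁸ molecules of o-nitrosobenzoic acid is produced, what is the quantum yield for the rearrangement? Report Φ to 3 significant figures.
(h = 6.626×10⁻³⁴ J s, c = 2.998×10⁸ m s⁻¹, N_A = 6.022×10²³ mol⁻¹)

Product: 2.51×10¹⁸ / 6.022×10²³ = 4.168×10⁻⁶ mol.
Photon energy at 322 nm: hc/λ = (6.626×10⁻³⁴)(2.998×10⁸)/(322×10⁻⁹) = 6.169×10⁻¹⁹ J.
Energy delivered: (8.56 mW)(883 s) = 7.558 J.
Photons incident: 7.558 / 6.169×10⁻¹⁹ = 1.225×10¹⁹, i.e. 1.225×10¹⁹/6.022×10²³ = 2.034×10⁻⁵ mol.
Photons absorbed: 0.461 × 2.034×10⁻⁵ = 9.377×10⁻⁶ mol.
Φ = 4.168×10⁻⁶ mol / 9.377×10⁻⁶ mol photons = 0.444.

Φ = 0.444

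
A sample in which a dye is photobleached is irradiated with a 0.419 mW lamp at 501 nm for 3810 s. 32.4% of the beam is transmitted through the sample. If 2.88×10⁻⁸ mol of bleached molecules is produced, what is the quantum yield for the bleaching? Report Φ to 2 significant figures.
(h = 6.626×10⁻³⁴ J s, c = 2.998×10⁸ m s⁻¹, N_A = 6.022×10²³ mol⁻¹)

Φ = 0.0064

Photon energy at 501 nm: hc/λ = (6.626×10⁻³⁴)(2.998×10⁸)/(501×10⁻⁹) = 3.965×10⁻¹⁹ J.
Energy delivered: (0.419 mW)(3810 s) = 1.596 J.
Photons incident: 1.596 / 3.965×10⁻¹⁹ = 4.025×10¹⁸, i.e. 4.025×10¹⁸/6.022×10²³ = 6.684×10⁻⁶ mol.
Fraction absorbed: 1 − 32.4/100 = 0.6760.
Photons absorbed: 0.6760 × 6.684×10⁻⁶ = 4.518×10⁻⁶ mol.
Φ = 2.88×10⁻⁸ mol / 4.518×10⁻⁶ mol photons = 0.0064.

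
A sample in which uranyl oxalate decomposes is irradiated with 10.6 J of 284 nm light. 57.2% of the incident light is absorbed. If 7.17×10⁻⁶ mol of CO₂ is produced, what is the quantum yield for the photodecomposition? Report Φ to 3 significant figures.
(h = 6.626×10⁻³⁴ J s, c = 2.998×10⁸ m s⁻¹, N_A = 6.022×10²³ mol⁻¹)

Φ = 0.498

Photon energy at 284 nm: hc/λ = (6.626×10⁻³⁴)(2.998×10⁸)/(284×10⁻⁹) = 6.995×10⁻¹⁹ J.
Photons incident: 10.6 / 6.995×10⁻¹⁹ = 1.515×10¹⁹, i.e. 1.515×10¹⁹/6.022×10²³ = 2.516×10⁻⁵ mol.
Photons absorbed: 0.572 × 2.516×10⁻⁵ = 1.439×10⁻⁵ mol.
Φ = 7.17×10⁻⁶ mol / 1.439×10⁻⁵ mol photons = 0.498.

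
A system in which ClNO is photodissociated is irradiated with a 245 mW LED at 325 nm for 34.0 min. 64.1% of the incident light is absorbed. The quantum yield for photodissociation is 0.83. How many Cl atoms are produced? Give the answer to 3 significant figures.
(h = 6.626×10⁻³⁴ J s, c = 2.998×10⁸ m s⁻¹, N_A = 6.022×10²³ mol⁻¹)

Photon energy at 325 nm: hc/λ = (6.626×10⁻³⁴)(2.998×10⁸)/(325×10⁻⁹) = 6.112×10⁻¹⁹ J.
Energy delivered: (245 mW)(2040 s) = 499.8 J.
Photons incident: 499.8 / 6.112×10⁻¹⁹ = 8.177×10²⁰, i.e. 8.177×10²⁰/6.022×10²³ = 0.001358 mol.
Photons absorbed: 0.641 × 0.001358 = 8.705×10⁻⁴ mol.
Product: Φ × n_abs = 0.83 × 8.705×10⁻⁴ = 7.225×10⁻⁴ mol.
As a count: 7.225×10⁻⁴ × 6.022×10²³ = 4.35×10²⁰.

4.35×10²⁰ atoms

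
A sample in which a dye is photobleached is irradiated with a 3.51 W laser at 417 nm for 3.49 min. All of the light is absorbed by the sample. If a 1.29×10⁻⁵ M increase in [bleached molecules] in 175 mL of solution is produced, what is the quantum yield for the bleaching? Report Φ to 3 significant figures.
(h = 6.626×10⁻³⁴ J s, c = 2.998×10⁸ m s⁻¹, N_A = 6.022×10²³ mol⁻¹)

Product: (1.29×10⁻⁵ M)(0.175 L) = 2.258×10⁻⁶ mol.
Photon energy at 417 nm: hc/λ = (6.626×10⁻³⁴)(2.998×10⁸)/(417×10⁻⁹) = 4.764×10⁻¹⁹ J.
Energy delivered: (3.51 W)(209.4 s) = 735.0 J.
Photons incident: 735.0 / 4.764×10⁻¹⁹ = 1.543×10²¹, i.e. 1.543×10²¹/6.022×10²³ = 0.002562 mol.
Φ = 2.258×10⁻⁶ mol / 0.002562 mol photons = 8.81×10⁻⁴.

Φ = 8.81×10⁻⁴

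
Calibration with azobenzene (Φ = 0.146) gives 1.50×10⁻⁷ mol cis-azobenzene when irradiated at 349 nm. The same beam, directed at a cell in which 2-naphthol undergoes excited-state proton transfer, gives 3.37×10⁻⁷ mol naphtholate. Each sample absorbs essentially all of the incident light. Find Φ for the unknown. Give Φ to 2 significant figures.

Φ = 0.33

Photons absorbed by the actinometer: 1.50×10⁻⁷ / 0.146 = 1.027×10⁻⁶ mol.
Φ(unknown) = 3.37×10⁻⁷ / 1.027×10⁻⁶ = 0.33.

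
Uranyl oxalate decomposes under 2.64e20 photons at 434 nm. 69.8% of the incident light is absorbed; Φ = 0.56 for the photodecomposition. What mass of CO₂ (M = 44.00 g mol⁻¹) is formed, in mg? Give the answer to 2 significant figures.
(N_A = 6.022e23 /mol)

7.5 mg

Moles of photons: 2.64e20 / 6.022e23 = 4.384e-4 mol.
Photons absorbed: 0.698 × 4.384e-4 = 3.060e-4 mol.
Product: Φ × n_abs = 0.56 × 3.060e-4 = 1.714e-4 mol.
Mass: 1.714e-4 × 44.00 = 0.007542 g = 7.5 mg.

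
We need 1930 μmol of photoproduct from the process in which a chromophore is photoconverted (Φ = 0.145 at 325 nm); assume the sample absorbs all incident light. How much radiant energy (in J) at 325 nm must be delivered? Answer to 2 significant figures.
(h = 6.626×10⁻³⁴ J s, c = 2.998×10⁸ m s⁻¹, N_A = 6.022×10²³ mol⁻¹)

Product: 1930 μmol = 0.00193 mol.
Photons that must be absorbed: 0.00193 / 0.145 = 0.01331 mol.
Photon energy: hc/λ = 6.112×10⁻¹⁹ J; per mole, 3.681×10⁵ J mol⁻¹.
Energy required: 0.01331 × 3.681×10⁵ = 4900 J.

4900 J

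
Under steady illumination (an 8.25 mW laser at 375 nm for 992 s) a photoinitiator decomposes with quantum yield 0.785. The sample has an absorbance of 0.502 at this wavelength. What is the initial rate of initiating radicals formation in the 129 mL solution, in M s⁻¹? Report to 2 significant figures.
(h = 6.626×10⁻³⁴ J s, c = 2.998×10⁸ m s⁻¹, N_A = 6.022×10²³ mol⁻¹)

1.1×10⁻⁷ M s⁻¹

Photon energy at 375 nm: hc/λ = (6.626×10⁻³⁴)(2.998×10⁸)/(375×10⁻⁹) = 5.297×10⁻¹⁹ J.
Energy delivered: (8.25 mW)(992 s) = 8.184 J.
Photons incident: 8.184 / 5.297×10⁻¹⁹ = 1.545×10¹⁹, i.e. 1.545×10¹⁹/6.022×10²³ = 2.566×10⁻⁵ mol.
Fraction absorbed: 1 − 10^(−0.502) = 0.6852.
Photons absorbed: 0.6852 × 2.566×10⁻⁵ = 1.758×10⁻⁵ mol.
Product formed: 0.785 × 1.758×10⁻⁵ = 1.380×10⁻⁵ mol.
Rate: 1.380×10⁻⁵ mol / (992 s × 0.129 L) = 1.1×10⁻⁷ M s⁻¹.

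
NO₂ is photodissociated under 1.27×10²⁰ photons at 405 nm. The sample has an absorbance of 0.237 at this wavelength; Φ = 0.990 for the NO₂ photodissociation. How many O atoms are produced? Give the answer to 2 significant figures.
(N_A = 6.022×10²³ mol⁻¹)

5.3×10¹⁹ atoms

Moles of photons: 1.27×10²⁰ / 6.022×10²³ = 2.109×10⁻⁴ mol.
Fraction absorbed: 1 − 10^(−0.237) = 0.4206.
Photons absorbed: 0.4206 × 2.109×10⁻⁴ = 8.870×10⁻⁵ mol.
Product: Φ × n_abs = 0.990 × 8.870×10⁻⁵ = 8.781×10⁻⁵ mol.
As a count: 8.781×10⁻⁵ × 6.022×10²³ = 5.3×10¹⁹.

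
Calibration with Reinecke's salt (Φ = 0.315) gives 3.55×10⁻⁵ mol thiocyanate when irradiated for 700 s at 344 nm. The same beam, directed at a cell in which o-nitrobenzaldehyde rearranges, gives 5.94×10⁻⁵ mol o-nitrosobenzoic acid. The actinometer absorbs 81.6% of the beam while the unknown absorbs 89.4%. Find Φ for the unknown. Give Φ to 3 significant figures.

Φ = 0.481

Photons absorbed by the actinometer: 3.55×10⁻⁵ / 0.315 = 1.127×10⁻⁴ mol.
Incident flux: 1.127×10⁻⁴ / 0.816 = 1.381×10⁻⁴ einstein.
Absorbed by unknown: 0.894 × 1.381×10⁻⁴ = 1.235×10⁻⁴ mol.
Φ(unknown) = 5.94×10⁻⁵ / 1.235×10⁻⁴ = 0.481.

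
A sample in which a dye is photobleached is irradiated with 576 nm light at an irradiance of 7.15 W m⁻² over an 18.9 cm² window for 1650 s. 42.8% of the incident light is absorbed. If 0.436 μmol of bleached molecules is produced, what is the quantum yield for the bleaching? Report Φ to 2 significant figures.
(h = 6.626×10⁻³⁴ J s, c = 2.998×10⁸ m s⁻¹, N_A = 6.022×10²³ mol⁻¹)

Product: 0.436 μmol = 4.36×10⁻⁷ mol.
Photon energy at 576 nm: hc/λ = (6.626×10⁻³⁴)(2.998×10⁸)/(576×10⁻⁹) = 3.449×10⁻¹⁹ J.
Energy delivered: (7.15 W m⁻²)(18.9×10⁻⁴ m²)(1650 s) = 22.30 J.
Photons incident: 22.30 / 3.449×10⁻¹⁹ = 6.466×10¹⁹, i.e. 6.466×10¹⁹/6.022×10²³ = 1.074×10⁻⁴ mol.
Photons absorbed: 0.428 × 1.074×10⁻⁴ = 4.597×10⁻⁵ mol.
Φ = 4.36×10⁻⁷ mol / 4.597×10⁻⁵ mol photons = 0.0095.

Φ = 0.0095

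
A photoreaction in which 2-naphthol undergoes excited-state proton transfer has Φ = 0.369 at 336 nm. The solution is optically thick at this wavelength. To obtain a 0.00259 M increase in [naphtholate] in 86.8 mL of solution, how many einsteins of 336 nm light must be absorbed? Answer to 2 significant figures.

Product: (0.00259 M)(0.0868 L) = 2.248×10⁻⁴ mol.
Photons that must be absorbed: 2.248×10⁻⁴ / 0.369 = 6.092×10⁻⁴ mol.

6.1×10⁻⁴ einstein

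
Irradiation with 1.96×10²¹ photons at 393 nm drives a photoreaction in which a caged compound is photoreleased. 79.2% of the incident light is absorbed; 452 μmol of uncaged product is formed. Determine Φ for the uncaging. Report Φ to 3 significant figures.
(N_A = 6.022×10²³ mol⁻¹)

Product: 452 μmol = 4.52×10⁻⁴ mol.
Moles of photons: 1.96×10²¹ / 6.022×10²³ = 0.003255 mol.
Photons absorbed: 0.792 × 0.003255 = 0.002578 mol.
Φ = 4.52×10⁻⁴ mol / 0.002578 mol photons = 0.175.

Φ = 0.175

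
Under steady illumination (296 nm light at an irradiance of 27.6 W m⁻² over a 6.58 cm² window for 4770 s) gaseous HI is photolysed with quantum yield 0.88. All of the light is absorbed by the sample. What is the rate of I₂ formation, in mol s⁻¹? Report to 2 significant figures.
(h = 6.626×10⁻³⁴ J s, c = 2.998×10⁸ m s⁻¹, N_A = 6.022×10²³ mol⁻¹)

Photon energy at 296 nm: hc/λ = (6.626×10⁻³⁴)(2.998×10⁸)/(296×10⁻⁹) = 6.711×10⁻¹⁹ J.
Energy delivered: (27.6 W m⁻²)(6.58×10⁻⁴ m²)(4770 s) = 86.63 J.
Photons incident: 86.63 / 6.711×10⁻¹⁹ = 1.291×10²⁰, i.e. 1.291×10²⁰/6.022×10²³ = 2.144×10⁻⁴ mol.
Product formed: 0.88 × 2.144×10⁻⁴ = 1.887×10⁻⁴ mol.
Rate: 1.887×10⁻⁴ / 4770 s = 4.0×10⁻⁸ mol s⁻¹.

4.0×10⁻⁸ mol s⁻¹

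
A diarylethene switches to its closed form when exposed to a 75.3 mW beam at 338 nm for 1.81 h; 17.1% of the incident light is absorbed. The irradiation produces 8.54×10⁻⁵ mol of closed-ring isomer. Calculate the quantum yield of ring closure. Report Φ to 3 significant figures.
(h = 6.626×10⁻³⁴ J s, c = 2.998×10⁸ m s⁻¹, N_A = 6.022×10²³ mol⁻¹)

Φ = 0.360

Photon energy at 338 nm: hc/λ = (6.626×10⁻³⁴)(2.998×10⁸)/(338×10⁻⁹) = 5.877×10⁻¹⁹ J.
Energy delivered: (75.3 mW)(6516 s) = 490.7 J.
Photons incident: 490.7 / 5.877×10⁻¹⁹ = 8.349×10²⁰, i.e. 8.349×10²⁰/6.022×10²³ = 0.001386 mol.
Photons absorbed: 0.171 × 0.001386 = 2.370×10⁻⁴ mol.
Φ = 8.54×10⁻⁵ mol / 2.370×10⁻⁴ mol photons = 0.360.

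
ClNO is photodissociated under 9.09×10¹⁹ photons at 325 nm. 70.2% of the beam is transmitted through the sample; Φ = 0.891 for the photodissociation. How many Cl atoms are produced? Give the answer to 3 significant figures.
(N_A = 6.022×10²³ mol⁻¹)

Moles of photons: 9.09×10¹⁹ / 6.022×10²³ = 1.509×10⁻⁴ mol.
Fraction absorbed: 1 − 70.2/100 = 0.2980.
Photons absorbed: 0.2980 × 1.509×10⁻⁴ = 4.497×10⁻⁵ mol.
Product: Φ × n_abs = 0.891 × 4.497×10⁻⁵ = 4.007×10⁻⁵ mol.
As a count: 4.007×10⁻⁵ × 6.022×10²³ = 2.41×10¹⁹.

2.41×10¹⁹ atoms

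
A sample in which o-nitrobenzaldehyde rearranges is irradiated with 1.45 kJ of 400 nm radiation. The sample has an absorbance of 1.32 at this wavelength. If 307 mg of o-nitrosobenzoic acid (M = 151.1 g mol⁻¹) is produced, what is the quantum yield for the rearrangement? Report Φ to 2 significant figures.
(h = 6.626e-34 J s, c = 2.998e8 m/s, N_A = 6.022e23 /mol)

Φ = 0.44

Product: 307 mg / 151.1 g mol⁻¹ = 0.002032 mol.
Photon energy at 400 nm: hc/λ = (6.626e-34)(2.998e8)/(400e-9) = 4.966e-19 J.
Incident energy: 1.45 kJ = 1450 J.
Photons incident: 1450 / 4.966e-19 = 2.920e21, i.e. 2.920e21/6.022e23 = 0.004849 mol.
Fraction absorbed: 1 − 10^(−1.32) = 0.9521.
Photons absorbed: 0.9521 × 0.004849 = 0.004617 mol.
Φ = 0.002032 mol / 0.004617 mol photons = 0.44.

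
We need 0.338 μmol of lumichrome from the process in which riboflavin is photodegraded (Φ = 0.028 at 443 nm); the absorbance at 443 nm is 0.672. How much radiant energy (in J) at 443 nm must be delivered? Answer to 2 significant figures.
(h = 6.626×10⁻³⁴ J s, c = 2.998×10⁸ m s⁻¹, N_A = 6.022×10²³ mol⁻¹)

4.1 J

Product: 0.338 μmol = 3.38×10⁻⁷ mol.
Photons that must be absorbed: 3.38×10⁻⁷ / 0.028 = 1.207×10⁻⁵ mol.
Fraction absorbed: 1 − 10^(−0.672) = 0.7872.
Incident photons needed: 1.207×10⁻⁵ / 0.7872 = 1.533×10⁻⁵ mol.
Photon energy: hc/λ = 4.484×10⁻¹⁹ J; per mole, 2.700×10⁵ J mol⁻¹.
Energy required: 1.533×10⁻⁵ × 2.700×10⁵ = 4.1 J.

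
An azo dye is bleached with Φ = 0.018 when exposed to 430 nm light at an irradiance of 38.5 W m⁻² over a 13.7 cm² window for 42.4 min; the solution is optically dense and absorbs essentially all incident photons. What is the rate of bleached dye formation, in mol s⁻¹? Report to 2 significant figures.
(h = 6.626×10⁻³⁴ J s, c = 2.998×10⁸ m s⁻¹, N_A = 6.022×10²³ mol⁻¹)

3.4×10⁻⁹ mol s⁻¹

Photon energy at 430 nm: hc/λ = (6.626×10⁻³⁴)(2.998×10⁸)/(430×10⁻⁹) = 4.620×10⁻¹⁹ J.
Energy delivered: (38.5 W m⁻²)(13.7×10⁻⁴ m²)(2544 s) = 134.2 J.
Photons incident: 134.2 / 4.620×10⁻¹⁹ = 2.905×10²⁰, i.e. 2.905×10²⁰/6.022×10²³ = 4.824×10⁻⁴ mol.
Product formed: 0.018 × 4.824×10⁻⁴ = 8.683×10⁻⁶ mol.
Rate: 8.683×10⁻⁶ / 2544 s = 3.4×10⁻⁹ mol s⁻¹.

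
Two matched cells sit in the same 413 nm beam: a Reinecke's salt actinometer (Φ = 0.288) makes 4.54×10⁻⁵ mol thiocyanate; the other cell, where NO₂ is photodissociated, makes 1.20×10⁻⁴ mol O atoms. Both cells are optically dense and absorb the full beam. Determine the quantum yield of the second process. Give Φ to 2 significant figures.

Photons absorbed by the actinometer: 4.54×10⁻⁵ / 0.288 = 1.576×10⁻⁴ mol.
Φ(unknown) = 1.20×10⁻⁴ / 1.576×10⁻⁴ = 0.76.

Φ = 0.76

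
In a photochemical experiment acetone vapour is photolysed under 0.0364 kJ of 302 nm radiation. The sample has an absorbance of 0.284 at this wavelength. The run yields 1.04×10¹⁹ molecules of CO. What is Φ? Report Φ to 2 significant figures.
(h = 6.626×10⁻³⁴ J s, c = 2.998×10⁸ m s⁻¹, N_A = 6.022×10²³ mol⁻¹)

Φ = 0.39

Product: 1.04×10¹⁹ / 6.022×10²³ = 1.727×10⁻⁵ mol.
Photon energy at 302 nm: hc/λ = (6.626×10⁻³⁴)(2.998×10⁸)/(302×10⁻⁹) = 6.578×10⁻¹⁹ J.
Incident energy: 0.0364 kJ = 36.4 J.
Photons incident: 36.4 / 6.578×10⁻¹⁹ = 5.534×10¹⁹, i.e. 5.534×10¹⁹/6.022×10²³ = 9.190×10⁻⁵ mol.
Fraction absorbed: 1 − 10^(−0.284) = 0.4800.
Photons absorbed: 0.4800 × 9.190×10⁻⁵ = 4.411×10⁻⁵ mol.
Φ = 1.727×10⁻⁵ mol / 4.411×10⁻⁵ mol photons = 0.39.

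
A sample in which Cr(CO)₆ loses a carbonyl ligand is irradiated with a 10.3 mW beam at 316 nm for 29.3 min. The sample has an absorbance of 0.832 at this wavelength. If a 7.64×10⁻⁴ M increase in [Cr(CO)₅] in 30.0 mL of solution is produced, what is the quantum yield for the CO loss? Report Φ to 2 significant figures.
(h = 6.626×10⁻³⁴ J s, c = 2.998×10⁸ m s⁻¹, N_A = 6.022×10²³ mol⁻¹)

Φ = 0.56

Product: (7.64×10⁻⁴ M)(0.03 L) = 2.292×10⁻⁵ mol.
Photon energy at 316 nm: hc/λ = (6.626×10⁻³⁴)(2.998×10⁸)/(316×10⁻⁹) = 6.286×10⁻¹⁹ J.
Energy delivered: (10.3 mW)(1758 s) = 18.11 J.
Photons incident: 18.11 / 6.286×10⁻¹⁹ = 2.881×10¹⁹, i.e. 2.881×10¹⁹/6.022×10²³ = 4.784×10⁻⁵ mol.
Fraction absorbed: 1 − 10^(−0.832) = 0.8528.
Photons absorbed: 0.8528 × 4.784×10⁻⁵ = 4.080×10⁻⁵ mol.
Φ = 2.292×10⁻⁵ mol / 4.080×10⁻⁵ mol photons = 0.56.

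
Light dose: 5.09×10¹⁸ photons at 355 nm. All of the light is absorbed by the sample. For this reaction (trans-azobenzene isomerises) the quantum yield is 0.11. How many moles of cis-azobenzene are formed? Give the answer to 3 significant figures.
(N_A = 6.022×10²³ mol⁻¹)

Moles of photons: 5.09×10¹⁸ / 6.022×10²³ = 8.452×10⁻⁶ mol.
Product: Φ × n_abs = 0.11 × 8.452×10⁻⁶ = 9.297×10⁻⁷ mol.

9.30×10⁻⁷ mol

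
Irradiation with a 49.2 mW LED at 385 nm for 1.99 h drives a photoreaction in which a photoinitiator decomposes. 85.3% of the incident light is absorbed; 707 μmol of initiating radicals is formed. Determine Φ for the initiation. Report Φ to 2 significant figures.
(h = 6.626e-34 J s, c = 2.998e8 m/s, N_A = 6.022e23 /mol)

Product: 707 μmol = 7.07e-4 mol.
Photon energy at 385 nm: hc/λ = (6.626e-34)(2.998e8)/(385e-9) = 5.160e-19 J.
Energy delivered: (49.2 mW)(7164 s) = 352.5 J.
Photons incident: 352.5 / 5.160e-19 = 6.831e20, i.e. 6.831e20/6.022e23 = 0.001134 mol.
Photons absorbed: 0.853 × 0.001134 = 9.673e-4 mol.
Φ = 7.07e-4 mol / 9.673e-4 mol photons = 0.73.

Φ = 0.73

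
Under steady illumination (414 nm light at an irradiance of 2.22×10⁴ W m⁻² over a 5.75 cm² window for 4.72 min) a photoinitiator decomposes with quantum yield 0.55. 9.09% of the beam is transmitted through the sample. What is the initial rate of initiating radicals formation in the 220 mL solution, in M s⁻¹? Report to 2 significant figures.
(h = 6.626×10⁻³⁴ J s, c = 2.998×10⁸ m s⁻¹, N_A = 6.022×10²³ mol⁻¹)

Photon energy at 414 nm: hc/λ = (6.626×10⁻³⁴)(2.998×10⁸)/(414×10⁻⁹) = 4.798×10⁻¹⁹ J.
Energy delivered: (2.22×10⁴ W m⁻²)(5.75×10⁻⁴ m²)(283.2 s) = 3615 J.
Photons incident: 3615 / 4.798×10⁻¹⁹ = 7.534×10²¹, i.e. 7.534×10²¹/6.022×10²³ = 0.01251 mol.
Fraction absorbed: 1 − 9.09/100 = 0.9091.
Photons absorbed: 0.9091 × 0.01251 = 0.01137 mol.
Product formed: 0.55 × 0.01137 = 0.006254 mol.
Rate: 0.006254 mol / (283.2 s × 0.22 L) = 1.0×10⁻⁴ M s⁻¹.

1.0×10⁻⁴ M s⁻¹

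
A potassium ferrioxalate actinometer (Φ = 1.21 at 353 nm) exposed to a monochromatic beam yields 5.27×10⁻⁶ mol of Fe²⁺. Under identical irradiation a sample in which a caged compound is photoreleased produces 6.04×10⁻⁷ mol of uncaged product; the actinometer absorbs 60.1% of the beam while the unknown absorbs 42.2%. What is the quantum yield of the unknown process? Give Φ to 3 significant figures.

Photons absorbed by the actinometer: 5.27×10⁻⁶ / 1.21 = 4.355×10⁻⁶ mol.
Incident flux: 4.355×10⁻⁶ / 0.601 = 7.246×10⁻⁶ einstein.
Absorbed by unknown: 0.422 × 7.246×10⁻⁶ = 3.058×10⁻⁶ mol.
Φ(unknown) = 6.04×10⁻⁷ / 3.058×10⁻⁶ = 0.198.

Φ = 0.198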